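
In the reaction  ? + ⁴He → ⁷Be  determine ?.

Conserve mass number: A + 4 = 7, so A = 3.
Conserve atomic number: Z + 2 = 4, so Z = 2.
Z = 2 is helium, so the species is ³He.

He-3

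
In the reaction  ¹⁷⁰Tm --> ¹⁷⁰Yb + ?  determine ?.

Conserve mass number: 170 = 170 + A, so A = 0.
Conserve atomic number: 69 = 70 + Z, so Z = -1.
A = 0 and Z = -1 is e⁻ — a beta-minus particle.

beta-minus particle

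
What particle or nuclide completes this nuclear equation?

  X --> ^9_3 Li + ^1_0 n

Li-10

Conserve mass number: A = 9 + 1, so A = 10.
Conserve atomic number: Z = 3 + 0, so Z = 3.
Z = 3 is lithium, so the species is ^10_3 Li.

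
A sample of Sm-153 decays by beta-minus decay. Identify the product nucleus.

Eu-153

Beta-minus decay: mass number changes by +0, atomic number by +1.
A: 153 = 153; Z: 62 + 1 = 63.
Z = 63 is europium, so the daughter is Eu-153.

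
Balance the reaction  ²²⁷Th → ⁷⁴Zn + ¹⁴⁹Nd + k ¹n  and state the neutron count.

4

Conserve mass number: 227 = 74 + 149 + k, so k = 227 − 223 = 4.
Check atomic number: 90 = 30 + 60 + 0 = 90. ✓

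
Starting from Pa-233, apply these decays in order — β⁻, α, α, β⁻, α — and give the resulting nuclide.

Fr-221

Start: (A, Z) = (233, 91).
After β⁻: (233, 92).
After α: (229, 90).
After α: (225, 88).
After β⁻: (225, 89).
After α: (221, 87).
Z = 87 is francium.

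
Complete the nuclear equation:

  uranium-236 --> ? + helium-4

Th-232

Conserve mass number: 236 = A + 4, so A = 232.
Conserve atomic number: 92 = Z + 2, so Z = 90.
Z = 90 is thorium, so the species is thorium-232.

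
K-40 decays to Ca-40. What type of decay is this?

ΔA = 40 − 40 = 0; ΔZ = 20 − 19 = +1.
A is unchanged and Z rises by 1 — a neutron has become a proton (β⁻ decay).

beta-minus decay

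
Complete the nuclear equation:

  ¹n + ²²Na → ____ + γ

Na-23

Conserve mass number: 1 + 22 = A + 0, so A = 23.
Conserve atomic number: 0 + 11 = Z + 0, so Z = 11.
Z = 11 is sodium, so the species is ²³Na.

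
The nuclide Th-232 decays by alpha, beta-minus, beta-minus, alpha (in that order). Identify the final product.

Ra-224

Start: (A, Z) = (232, 90).
After α: (228, 88).
After β⁻: (228, 89).
After β⁻: (228, 90).
After α: (224, 88).
Z = 88 is radium.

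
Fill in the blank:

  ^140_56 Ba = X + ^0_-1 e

Conserve mass number: 140 = A + 0, so A = 140.
Conserve atomic number: 56 = Z − 1, so Z = 57.
Z = 57 is lanthanum, so the species is ^140_57 La.

La-140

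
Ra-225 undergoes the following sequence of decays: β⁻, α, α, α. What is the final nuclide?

Bi-213

Start: (A, Z) = (225, 88).
After β⁻: (225, 89).
After α: (221, 87).
After α: (217, 85).
After α: (213, 83).
Z = 83 is bismuth.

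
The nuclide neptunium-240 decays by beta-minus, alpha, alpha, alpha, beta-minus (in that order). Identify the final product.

Ac-228

Start: (A, Z) = (240, 93).
After β⁻: (240, 94).
After α: (236, 92).
After α: (232, 90).
After α: (228, 88).
After β⁻: (228, 89).
Z = 89 is actinium.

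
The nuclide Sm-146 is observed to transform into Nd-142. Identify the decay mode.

ΔA = 142 − 146 = -4; ΔZ = 60 − 62 = -2.
A drops by 4 and Z drops by 2 — the signature of alpha emission.

alpha decay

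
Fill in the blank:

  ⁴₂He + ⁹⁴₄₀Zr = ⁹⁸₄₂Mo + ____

gamma ray

Conserve mass number: 4 + 94 = 98 + A, so A = 0.
Conserve atomic number: 2 + 40 = 42 + Z, so Z = 0.
A = 0 and Z = 0 is ⁰₀γ — a gamma ray.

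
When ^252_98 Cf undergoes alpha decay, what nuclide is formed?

Cm-248

Alpha decay: mass number changes by -4, atomic number by -2.
A: 252 − 4 = 248; Z: 98 − 2 = 96.
Z = 96 is curium, so the daughter is ^248_96 Cm.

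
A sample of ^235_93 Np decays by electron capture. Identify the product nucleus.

Electron capture: mass number changes by +0, atomic number by -1.
A: 235 = 235; Z: 93 − 1 = 92.
Z = 92 is uranium, so the daughter is ^235_92 U.

U-235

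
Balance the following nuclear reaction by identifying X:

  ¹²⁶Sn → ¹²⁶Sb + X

beta-minus particle

Conserve mass number: 126 = 126 + A, so A = 0.
Conserve atomic number: 50 = 51 + Z, so Z = -1.
A = 0 and Z = -1 is e⁻ — a beta-minus particle.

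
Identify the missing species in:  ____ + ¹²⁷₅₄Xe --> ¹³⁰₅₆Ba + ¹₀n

Conserve mass number: A + 127 = 130 + 1, so A = 4.
Conserve atomic number: Z + 54 = 56 + 0, so Z = 2.
A = 4 and Z = 2 is ⁴₂He — an alpha particle.

alpha particle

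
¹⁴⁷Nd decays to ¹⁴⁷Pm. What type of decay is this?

beta-minus decay

ΔA = 147 − 147 = 0; ΔZ = 61 − 60 = +1.
A is unchanged and Z rises by 1 — a neutron has become a proton (β⁻ decay).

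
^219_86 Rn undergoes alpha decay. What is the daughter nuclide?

Alpha decay: mass number changes by -4, atomic number by -2.
A: 219 − 4 = 215; Z: 86 − 2 = 84.
Z = 84 is polonium, so the daughter is ^215_84 Po.

Po-215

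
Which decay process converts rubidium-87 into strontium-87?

beta-minus decay

ΔA = 87 − 87 = 0; ΔZ = 38 − 37 = +1.
A is unchanged and Z rises by 1 — a neutron has become a proton (β⁻ decay).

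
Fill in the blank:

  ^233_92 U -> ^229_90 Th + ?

alpha particle

Conserve mass number: 233 = 229 + A, so A = 4.
Conserve atomic number: 92 = 90 + Z, so Z = 2.
A = 4 and Z = 2 is ^4_2 He — an alpha particle.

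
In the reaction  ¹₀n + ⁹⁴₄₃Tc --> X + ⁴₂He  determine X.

Nb-91

Conserve mass number: 1 + 94 = A + 4, so A = 91.
Conserve atomic number: 0 + 43 = Z + 2, so Z = 41.
Z = 41 is niobium, so the species is ⁹¹₄₁Nb.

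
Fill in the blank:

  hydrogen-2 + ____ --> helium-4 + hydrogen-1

He-3

Conserve mass number: 2 + A = 4 + 1, so A = 3.
Conserve atomic number: 1 + Z = 2 + 1, so Z = 2.
Z = 2 is helium, so the species is helium-3.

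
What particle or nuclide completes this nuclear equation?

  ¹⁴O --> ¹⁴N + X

Conserve mass number: 14 = 14 + A, so A = 0.
Conserve atomic number: 8 = 7 + Z, so Z = 1.
A = 0 and Z = 1 is e⁺ — a positron.

positron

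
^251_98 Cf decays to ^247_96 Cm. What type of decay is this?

ΔA = 247 − 251 = -4; ΔZ = 96 − 98 = -2.
A drops by 4 and Z drops by 2 — the signature of alpha emission.

alpha decay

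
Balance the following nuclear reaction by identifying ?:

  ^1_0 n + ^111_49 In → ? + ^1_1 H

Cd-111

Conserve mass number: 1 + 111 = A + 1, so A = 111.
Conserve atomic number: 0 + 49 = Z + 1, so Z = 48.
Z = 48 is cadmium, so the species is ^111_48 Cd.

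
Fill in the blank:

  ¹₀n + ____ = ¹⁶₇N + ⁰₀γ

N-15

Conserve mass number: 1 + A = 16 + 0, so A = 15.
Conserve atomic number: 0 + Z = 7 + 0, so Z = 7.
Z = 7 is nitrogen, so the species is ¹⁵₇N.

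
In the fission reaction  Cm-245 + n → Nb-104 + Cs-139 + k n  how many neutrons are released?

3

Conserve mass number: 246 = 104 + 139 + k, so k = 246 − 243 = 3.
Check atomic number: 96 = 41 + 55 + 0 = 96. ✓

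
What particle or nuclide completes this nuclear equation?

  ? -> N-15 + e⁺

O-15

Conserve mass number: A = 15 + 0, so A = 15.
Conserve atomic number: Z = 7 + 1, so Z = 8.
Z = 8 is oxygen, so the species is O-15.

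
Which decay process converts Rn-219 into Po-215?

alpha decay

ΔA = 215 − 219 = -4; ΔZ = 84 − 86 = -2.
A drops by 4 and Z drops by 2 — the signature of alpha emission.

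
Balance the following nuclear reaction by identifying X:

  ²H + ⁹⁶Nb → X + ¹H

Conserve mass number: 2 + 96 = A + 1, so A = 97.
Conserve atomic number: 1 + 41 = Z + 1, so Z = 41.
Z = 41 is niobium, so the species is ⁹⁷Nb.

Nb-97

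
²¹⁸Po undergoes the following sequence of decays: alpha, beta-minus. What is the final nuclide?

Bi-214

Start: (A, Z) = (218, 84).
After α: (214, 82).
After β⁻: (214, 83).
Z = 83 is bismuth.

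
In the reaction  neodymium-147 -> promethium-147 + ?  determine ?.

beta-minus particle

Conserve mass number: 147 = 147 + A, so A = 0.
Conserve atomic number: 60 = 61 + Z, so Z = -1.
A = 0 and Z = -1 is e⁻ — a beta-minus particle.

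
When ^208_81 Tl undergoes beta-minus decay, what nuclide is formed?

Pb-208

Beta-minus decay: mass number changes by +0, atomic number by +1.
A: 208 = 208; Z: 81 + 1 = 82.
Z = 82 is lead, so the daughter is ^208_82 Pb.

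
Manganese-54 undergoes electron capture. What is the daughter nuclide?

Electron capture: mass number changes by +0, atomic number by -1.
A: 54 = 54; Z: 25 − 1 = 24.
Z = 24 is chromium, so the daughter is chromium-54.

Cr-54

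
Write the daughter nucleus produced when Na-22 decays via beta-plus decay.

Ne-22

Beta-plus decay: mass number changes by +0, atomic number by -1.
A: 22 = 22; Z: 11 − 1 = 10.
Z = 10 is neon, so the daughter is Ne-22.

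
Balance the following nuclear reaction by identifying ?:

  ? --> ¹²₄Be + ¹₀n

Conserve mass number: A = 12 + 1, so A = 13.
Conserve atomic number: Z = 4 + 0, so Z = 4.
Z = 4 is beryllium, so the species is ¹³₄Be.

Be-13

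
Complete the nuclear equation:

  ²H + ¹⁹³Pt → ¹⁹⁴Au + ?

Conserve mass number: 2 + 193 = 194 + A, so A = 1.
Conserve atomic number: 1 + 78 = 79 + Z, so Z = 0.
A = 1 and Z = 0 is ¹n — a neutron.

neutron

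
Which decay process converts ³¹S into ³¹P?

ΔA = 31 − 31 = 0; ΔZ = 15 − 16 = -1.
A is unchanged and Z drops by 1 — a proton has become a neutron (β⁺ emission or electron capture).

beta-plus decay or electron capture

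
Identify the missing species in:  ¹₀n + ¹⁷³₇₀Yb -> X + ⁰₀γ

Conserve mass number: 1 + 173 = A + 0, so A = 174.
Conserve atomic number: 0 + 70 = Z + 0, so Z = 70.
Z = 70 is ytterbium, so the species is ¹⁷⁴₇₀Yb.

Yb-174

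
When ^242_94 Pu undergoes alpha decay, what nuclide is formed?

Alpha decay: mass number changes by -4, atomic number by -2.
A: 242 − 4 = 238; Z: 94 − 2 = 92.
Z = 92 is uranium, so the daughter is ^238_92 U.

U-238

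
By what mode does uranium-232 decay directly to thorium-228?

ΔA = 228 − 232 = -4; ΔZ = 90 − 92 = -2.
A drops by 4 and Z drops by 2 — the signature of alpha emission.

alpha decay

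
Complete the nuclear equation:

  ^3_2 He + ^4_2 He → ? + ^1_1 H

Li-6

Conserve mass number: 3 + 4 = A + 1, so A = 6.
Conserve atomic number: 2 + 2 = Z + 1, so Z = 3.
Z = 3 is lithium, so the species is ^6_3 Li.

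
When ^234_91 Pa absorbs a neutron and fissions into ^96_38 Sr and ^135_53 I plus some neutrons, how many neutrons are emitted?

4

Conserve mass number: 235 = 96 + 135 + k, so k = 235 − 231 = 4.
Check atomic number: 91 = 38 + 53 + 0 = 91. ✓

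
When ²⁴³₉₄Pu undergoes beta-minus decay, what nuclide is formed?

Am-243

Beta-minus decay: mass number changes by +0, atomic number by +1.
A: 243 = 243; Z: 94 + 1 = 95.
Z = 95 is americium, so the daughter is ²⁴³₉₅Am.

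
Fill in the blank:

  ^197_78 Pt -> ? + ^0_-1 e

Au-197

Conserve mass number: 197 = A + 0, so A = 197.
Conserve atomic number: 78 = Z − 1, so Z = 79.
Z = 79 is gold, so the species is ^197_79 Au.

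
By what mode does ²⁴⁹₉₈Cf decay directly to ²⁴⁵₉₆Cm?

alpha decay

ΔA = 245 − 249 = -4; ΔZ = 96 − 98 = -2.
A drops by 4 and Z drops by 2 — the signature of alpha emission.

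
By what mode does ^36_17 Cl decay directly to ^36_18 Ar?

beta-minus decay

ΔA = 36 − 36 = 0; ΔZ = 18 − 17 = +1.
A is unchanged and Z rises by 1 — a neutron has become a proton (β⁻ decay).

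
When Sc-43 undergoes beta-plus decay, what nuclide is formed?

Beta-plus decay: mass number changes by +0, atomic number by -1.
A: 43 = 43; Z: 21 − 1 = 20.
Z = 20 is calcium, so the daughter is Ca-43.

Ca-43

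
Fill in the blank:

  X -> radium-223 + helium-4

Th-227

Conserve mass number: A = 223 + 4, so A = 227.
Conserve atomic number: Z = 88 + 2, so Z = 90.
Z = 90 is thorium, so the species is thorium-227.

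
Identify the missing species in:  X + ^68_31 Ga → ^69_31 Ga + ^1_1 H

Conserve mass number: A + 68 = 69 + 1, so A = 2.
Conserve atomic number: Z + 31 = 31 + 1, so Z = 1.
A = 2 and Z = 1 is ^2_1 H — a deuteron.

deuteron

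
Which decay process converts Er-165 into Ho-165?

beta-plus decay or electron capture

ΔA = 165 − 165 = 0; ΔZ = 67 − 68 = -1.
A is unchanged and Z drops by 1 — a proton has become a neutron (β⁺ emission or electron capture).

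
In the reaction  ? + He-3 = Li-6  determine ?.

Conserve mass number: A + 3 = 6, so A = 3.
Conserve atomic number: Z + 2 = 3, so Z = 1.
A = 3 and Z = 1 is H-3 — a triton.

triton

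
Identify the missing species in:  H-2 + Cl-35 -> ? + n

Ar-36

Conserve mass number: 2 + 35 = A + 1, so A = 36.
Conserve atomic number: 1 + 17 = Z + 0, so Z = 18.
Z = 18 is argon, so the species is Ar-36.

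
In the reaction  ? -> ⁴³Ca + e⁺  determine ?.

Conserve mass number: A = 43 + 0, so A = 43.
Conserve atomic number: Z = 20 + 1, so Z = 21.
Z = 21 is scandium, so the species is ⁴³Sc.

Sc-43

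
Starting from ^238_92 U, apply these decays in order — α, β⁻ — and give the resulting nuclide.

Pa-234

Start: (A, Z) = (238, 92).
After α: (234, 90).
After β⁻: (234, 91).
Z = 91 is protactinium.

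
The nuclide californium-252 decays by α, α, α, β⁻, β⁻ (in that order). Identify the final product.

Pu-240

Start: (A, Z) = (252, 98).
After α: (248, 96).
After α: (244, 94).
After α: (240, 92).
After β⁻: (240, 93).
After β⁻: (240, 94).
Z = 94 is plutonium.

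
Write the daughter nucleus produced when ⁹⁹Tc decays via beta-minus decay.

Ru-99

Beta-minus decay: mass number changes by +0, atomic number by +1.
A: 99 = 99; Z: 43 + 1 = 44.
Z = 44 is ruthenium, so the daughter is ⁹⁹Ru.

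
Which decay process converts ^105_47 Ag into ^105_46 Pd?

ΔA = 105 − 105 = 0; ΔZ = 46 − 47 = -1.
A is unchanged and Z drops by 1 — a proton has become a neutron (β⁺ emission or electron capture).

beta-plus decay or electron capture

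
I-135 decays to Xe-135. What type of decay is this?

ΔA = 135 − 135 = 0; ΔZ = 54 − 53 = +1.
A is unchanged and Z rises by 1 — a neutron has become a proton (β⁻ decay).

beta-minus decay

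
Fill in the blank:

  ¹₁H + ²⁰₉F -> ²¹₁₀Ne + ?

Conserve mass number: 1 + 20 = 21 + A, so A = 0.
Conserve atomic number: 1 + 9 = 10 + Z, so Z = 0.
A = 0 and Z = 0 is ⁰₀γ — a gamma ray.

gamma ray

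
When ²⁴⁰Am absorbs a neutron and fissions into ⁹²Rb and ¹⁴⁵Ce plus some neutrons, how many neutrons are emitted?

Conserve mass number: 241 = 92 + 145 + k, so k = 241 − 237 = 4.
Check atomic number: 95 = 37 + 58 + 0 = 95. ✓

4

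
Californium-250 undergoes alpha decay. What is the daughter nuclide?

Cm-246

Alpha decay: mass number changes by -4, atomic number by -2.
A: 250 − 4 = 246; Z: 98 − 2 = 96.
Z = 96 is curium, so the daughter is curium-246.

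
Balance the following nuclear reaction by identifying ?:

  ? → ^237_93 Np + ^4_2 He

Am-241

Conserve mass number: A = 237 + 4, so A = 241.
Conserve atomic number: Z = 93 + 2, so Z = 95.
Z = 95 is americium, so the species is ^241_95 Am.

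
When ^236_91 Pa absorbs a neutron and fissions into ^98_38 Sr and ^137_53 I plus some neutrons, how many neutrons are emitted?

Conserve mass number: 237 = 98 + 137 + k, so k = 237 − 235 = 2.
Check atomic number: 91 = 38 + 53 + 0 = 91. ✓

2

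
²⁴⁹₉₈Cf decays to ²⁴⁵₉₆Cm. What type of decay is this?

ΔA = 245 − 249 = -4; ΔZ = 96 − 98 = -2.
A drops by 4 and Z drops by 2 — the signature of alpha emission.

alpha decay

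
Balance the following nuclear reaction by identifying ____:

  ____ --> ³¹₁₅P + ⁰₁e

Conserve mass number: A = 31 + 0, so A = 31.
Conserve atomic number: Z = 15 + 1, so Z = 16.
Z = 16 is sulfur, so the species is ³¹₁₆S.

S-31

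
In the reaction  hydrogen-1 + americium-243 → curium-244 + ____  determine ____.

gamma ray

Conserve mass number: 1 + 243 = 244 + A, so A = 0.
Conserve atomic number: 1 + 95 = 96 + Z, so Z = 0.
A = 0 and Z = 0 is γ — a gamma ray.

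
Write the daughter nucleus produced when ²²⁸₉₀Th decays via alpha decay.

Alpha decay: mass number changes by -4, atomic number by -2.
A: 228 − 4 = 224; Z: 90 − 2 = 88.
Z = 88 is radium, so the daughter is ²²⁴₈₈Ra.

Ra-224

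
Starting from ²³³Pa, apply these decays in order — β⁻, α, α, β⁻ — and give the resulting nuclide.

Ac-225

Start: (A, Z) = (233, 91).
After β⁻: (233, 92).
After α: (229, 90).
After α: (225, 88).
After β⁻: (225, 89).
Z = 89 is actinium.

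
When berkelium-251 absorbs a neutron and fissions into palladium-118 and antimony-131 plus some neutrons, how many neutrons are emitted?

Conserve mass number: 252 = 118 + 131 + k, so k = 252 − 249 = 3.
Check atomic number: 97 = 46 + 51 + 0 = 97. ✓

3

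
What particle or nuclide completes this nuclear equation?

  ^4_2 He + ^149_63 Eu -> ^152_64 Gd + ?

Conserve mass number: 4 + 149 = 152 + A, so A = 1.
Conserve atomic number: 2 + 63 = 64 + Z, so Z = 1.
A = 1 and Z = 1 is ^1_1 H — a proton.

proton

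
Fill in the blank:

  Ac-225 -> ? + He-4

Conserve mass number: 225 = A + 4, so A = 221.
Conserve atomic number: 89 = Z + 2, so Z = 87.
Z = 87 is francium, so the species is Fr-221.

Fr-221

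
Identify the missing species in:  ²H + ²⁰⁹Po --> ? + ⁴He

Bi-207

Conserve mass number: 2 + 209 = A + 4, so A = 207.
Conserve atomic number: 1 + 84 = Z + 2, so Z = 83.
Z = 83 is bismuth, so the species is ²⁰⁷Bi.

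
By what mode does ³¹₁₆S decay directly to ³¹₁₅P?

beta-plus decay or electron capture

ΔA = 31 − 31 = 0; ΔZ = 15 − 16 = -1.
A is unchanged and Z drops by 1 — a proton has become a neutron (β⁺ emission or electron capture).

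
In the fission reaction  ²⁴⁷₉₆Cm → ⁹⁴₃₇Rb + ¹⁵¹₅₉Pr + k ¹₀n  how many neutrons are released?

2

Conserve mass number: 247 = 94 + 151 + k, so k = 247 − 245 = 2.
Check atomic number: 96 = 37 + 59 + 0 = 96. ✓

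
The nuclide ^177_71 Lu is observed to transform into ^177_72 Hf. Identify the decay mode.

ΔA = 177 − 177 = 0; ΔZ = 72 − 71 = +1.
A is unchanged and Z rises by 1 — a neutron has become a proton (β⁻ decay).

beta-minus decay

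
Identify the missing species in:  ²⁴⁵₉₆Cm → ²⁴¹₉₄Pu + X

alpha particle

Conserve mass number: 245 = 241 + A, so A = 4.
Conserve atomic number: 96 = 94 + Z, so Z = 2.
A = 4 and Z = 2 is ⁴₂He — an alpha particle.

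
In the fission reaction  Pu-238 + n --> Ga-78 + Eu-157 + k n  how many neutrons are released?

4

Conserve mass number: 239 = 78 + 157 + k, so k = 239 − 235 = 4.
Check atomic number: 94 = 31 + 63 + 0 = 94. ✓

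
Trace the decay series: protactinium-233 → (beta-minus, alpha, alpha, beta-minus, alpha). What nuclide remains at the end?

Start: (A, Z) = (233, 91).
After β⁻: (233, 92).
After α: (229, 90).
After α: (225, 88).
After β⁻: (225, 89).
After α: (221, 87).
Z = 87 is francium.

Fr-221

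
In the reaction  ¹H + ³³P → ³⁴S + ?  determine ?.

Conserve mass number: 1 + 33 = 34 + A, so A = 0.
Conserve atomic number: 1 + 15 = 16 + Z, so Z = 0.
A = 0 and Z = 0 is γ — a gamma ray.

gamma ray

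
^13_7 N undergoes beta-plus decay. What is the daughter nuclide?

C-13

Beta-plus decay: mass number changes by +0, atomic number by -1.
A: 13 = 13; Z: 7 − 1 = 6.
Z = 6 is carbon, so the daughter is ^13_6 C.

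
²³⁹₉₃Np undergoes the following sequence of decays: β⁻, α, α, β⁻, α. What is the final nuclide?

Start: (A, Z) = (239, 93).
After β⁻: (239, 94).
After α: (235, 92).
After α: (231, 90).
After β⁻: (231, 91).
After α: (227, 89).
Z = 89 is actinium.

Ac-227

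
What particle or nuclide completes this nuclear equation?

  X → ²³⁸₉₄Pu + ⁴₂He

Conserve mass number: A = 238 + 4, so A = 242.
Conserve atomic number: Z = 94 + 2, so Z = 96.
Z = 96 is curium, so the species is ²⁴²₉₆Cm.

Cm-242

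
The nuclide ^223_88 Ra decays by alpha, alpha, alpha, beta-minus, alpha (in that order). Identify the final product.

Tl-207

Start: (A, Z) = (223, 88).
After α: (219, 86).
After α: (215, 84).
After α: (211, 82).
After β⁻: (211, 83).
After α: (207, 81).
Z = 81 is thallium.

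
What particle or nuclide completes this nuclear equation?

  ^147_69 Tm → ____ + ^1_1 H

Conserve mass number: 147 = A + 1, so A = 146.
Conserve atomic number: 69 = Z + 1, so Z = 68.
Z = 68 is erbium, so the species is ^146_68 Er.

Er-146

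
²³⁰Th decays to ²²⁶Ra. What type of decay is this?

alpha decay

ΔA = 226 − 230 = -4; ΔZ = 88 − 90 = -2.
A drops by 4 and Z drops by 2 — the signature of alpha emission.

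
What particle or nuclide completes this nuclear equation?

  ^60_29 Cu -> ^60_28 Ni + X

positron

Conserve mass number: 60 = 60 + A, so A = 0.
Conserve atomic number: 29 = 28 + Z, so Z = 1.
A = 0 and Z = 1 is ^0_1 e — a positron.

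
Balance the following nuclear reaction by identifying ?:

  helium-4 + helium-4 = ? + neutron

Be-7

Conserve mass number: 4 + 4 = A + 1, so A = 7.
Conserve atomic number: 2 + 2 = Z + 0, so Z = 4.
Z = 4 is beryllium, so the species is beryllium-7.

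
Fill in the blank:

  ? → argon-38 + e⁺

K-38

Conserve mass number: A = 38 + 0, so A = 38.
Conserve atomic number: Z = 18 + 1, so Z = 19.
Z = 19 is potassium, so the species is potassium-38.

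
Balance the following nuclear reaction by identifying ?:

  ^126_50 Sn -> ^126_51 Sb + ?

Conserve mass number: 126 = 126 + A, so A = 0.
Conserve atomic number: 50 = 51 + Z, so Z = -1.
A = 0 and Z = -1 is ^0_-1 e — a beta-minus particle.

beta-minus particle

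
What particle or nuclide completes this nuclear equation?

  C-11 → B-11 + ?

Conserve mass number: 11 = 11 + A, so A = 0.
Conserve atomic number: 6 = 5 + Z, so Z = 1.
A = 0 and Z = 1 is e⁺ — a positron.

positron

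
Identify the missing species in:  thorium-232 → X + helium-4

Ra-228

Conserve mass number: 232 = A + 4, so A = 228.
Conserve atomic number: 90 = Z + 2, so Z = 88.
Z = 88 is radium, so the species is radium-228.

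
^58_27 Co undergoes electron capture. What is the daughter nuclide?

Fe-58

Electron capture: mass number changes by +0, atomic number by -1.
A: 58 = 58; Z: 27 − 1 = 26.
Z = 26 is iron, so the daughter is ^58_26 Fe.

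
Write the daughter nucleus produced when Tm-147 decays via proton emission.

Proton emission: mass number changes by -1, atomic number by -1.
A: 147 − 1 = 146; Z: 69 − 1 = 68.
Z = 68 is erbium, so the daughter is Er-146.

Er-146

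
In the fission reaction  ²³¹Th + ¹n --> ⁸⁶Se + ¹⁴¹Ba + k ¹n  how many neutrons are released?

Conserve mass number: 232 = 86 + 141 + k, so k = 232 − 227 = 5.
Check atomic number: 90 = 34 + 56 + 0 = 90. ✓

5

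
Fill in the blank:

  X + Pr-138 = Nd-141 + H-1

alpha particle

Conserve mass number: A + 138 = 141 + 1, so A = 4.
Conserve atomic number: Z + 59 = 60 + 1, so Z = 2.
A = 4 and Z = 2 is He-4 — an alpha particle.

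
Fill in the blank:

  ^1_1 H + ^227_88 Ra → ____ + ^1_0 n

Conserve mass number: 1 + 227 = A + 1, so A = 227.
Conserve atomic number: 1 + 88 = Z + 0, so Z = 89.
Z = 89 is actinium, so the species is ^227_89 Ac.

Ac-227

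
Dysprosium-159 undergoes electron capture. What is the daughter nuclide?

Electron capture: mass number changes by +0, atomic number by -1.
A: 159 = 159; Z: 66 − 1 = 65.
Z = 65 is terbium, so the daughter is terbium-159.

Tb-159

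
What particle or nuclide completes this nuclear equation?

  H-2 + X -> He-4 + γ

deuteron

Conserve mass number: 2 + A = 4 + 0, so A = 2.
Conserve atomic number: 1 + Z = 2 + 0, so Z = 1.
A = 2 and Z = 1 is H-2 — a deuteron.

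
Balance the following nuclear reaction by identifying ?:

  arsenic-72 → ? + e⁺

Ge-72

Conserve mass number: 72 = A + 0, so A = 72.
Conserve atomic number: 33 = Z + 1, so Z = 32.
Z = 32 is germanium, so the species is germanium-72.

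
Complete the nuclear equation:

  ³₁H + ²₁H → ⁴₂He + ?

neutron

Conserve mass number: 3 + 2 = 4 + A, so A = 1.
Conserve atomic number: 1 + 1 = 2 + Z, so Z = 0.
A = 1 and Z = 0 is ¹₀n — a neutron.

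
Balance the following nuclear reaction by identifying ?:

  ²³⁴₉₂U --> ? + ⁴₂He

Th-230

Conserve mass number: 234 = A + 4, so A = 230.
Conserve atomic number: 92 = Z + 2, so Z = 90.
Z = 90 is thorium, so the species is ²³⁰₉₀Th.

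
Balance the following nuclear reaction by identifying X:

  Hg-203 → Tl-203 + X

beta-minus particle

Conserve mass number: 203 = 203 + A, so A = 0.
Conserve atomic number: 80 = 81 + Z, so Z = -1.
A = 0 and Z = -1 is e⁻ — a beta-minus particle.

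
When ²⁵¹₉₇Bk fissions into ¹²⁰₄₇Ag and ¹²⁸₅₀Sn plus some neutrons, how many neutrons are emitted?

Conserve mass number: 251 = 120 + 128 + k, so k = 251 − 248 = 3.
Check atomic number: 97 = 47 + 50 + 0 = 97. ✓

3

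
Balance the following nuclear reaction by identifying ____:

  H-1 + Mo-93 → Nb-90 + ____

Conserve mass number: 1 + 93 = 90 + A, so A = 4.
Conserve atomic number: 1 + 42 = 41 + Z, so Z = 2.
A = 4 and Z = 2 is He-4 — an alpha particle.

alpha particle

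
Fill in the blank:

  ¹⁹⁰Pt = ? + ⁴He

Os-186

Conserve mass number: 190 = A + 4, so A = 186.
Conserve atomic number: 78 = Z + 2, so Z = 76.
Z = 76 is osmium, so the species is ¹⁸⁶Os.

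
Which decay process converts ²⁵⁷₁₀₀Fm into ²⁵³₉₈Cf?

ΔA = 253 − 257 = -4; ΔZ = 98 − 100 = -2.
A drops by 4 and Z drops by 2 — the signature of alpha emission.

alpha decay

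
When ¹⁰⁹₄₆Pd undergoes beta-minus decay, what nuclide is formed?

Ag-109

Beta-minus decay: mass number changes by +0, atomic number by +1.
A: 109 = 109; Z: 46 + 1 = 47.
Z = 47 is silver, so the daughter is ¹⁰⁹₄₇Ag.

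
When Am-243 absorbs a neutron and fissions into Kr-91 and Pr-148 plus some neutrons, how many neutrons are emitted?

Conserve mass number: 244 = 91 + 148 + k, so k = 244 − 239 = 5.
Check atomic number: 95 = 36 + 59 + 0 = 95. ✓

5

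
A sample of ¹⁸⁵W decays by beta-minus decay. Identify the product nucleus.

Beta-minus decay: mass number changes by +0, atomic number by +1.
A: 185 = 185; Z: 74 + 1 = 75.
Z = 75 is rhenium, so the daughter is ¹⁸⁵Re.

Re-185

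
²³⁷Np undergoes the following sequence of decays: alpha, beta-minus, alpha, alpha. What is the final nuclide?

Start: (A, Z) = (237, 93).
After α: (233, 91).
After β⁻: (233, 92).
After α: (229, 90).
After α: (225, 88).
Z = 88 is radium.

Ra-225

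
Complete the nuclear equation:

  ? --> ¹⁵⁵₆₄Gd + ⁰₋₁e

Eu-155

Conserve mass number: A = 155 + 0, so A = 155.
Conserve atomic number: Z = 64 − 1, so Z = 63.
Z = 63 is europium, so the species is ¹⁵⁵₆₃Eu.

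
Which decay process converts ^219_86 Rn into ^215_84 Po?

alpha decay

ΔA = 215 − 219 = -4; ΔZ = 84 − 86 = -2.
A drops by 4 and Z drops by 2 — the signature of alpha emission.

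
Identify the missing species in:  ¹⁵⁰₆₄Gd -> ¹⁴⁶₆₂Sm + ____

alpha particle

Conserve mass number: 150 = 146 + A, so A = 4.
Conserve atomic number: 64 = 62 + Z, so Z = 2.
A = 4 and Z = 2 is ⁴₂He — an alpha particle.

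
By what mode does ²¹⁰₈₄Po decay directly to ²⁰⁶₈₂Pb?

alpha decay

ΔA = 206 − 210 = -4; ΔZ = 82 − 84 = -2.
A drops by 4 and Z drops by 2 — the signature of alpha emission.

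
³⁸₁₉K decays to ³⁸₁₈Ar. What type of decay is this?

beta-plus decay or electron capture

ΔA = 38 − 38 = 0; ΔZ = 18 − 19 = -1.
A is unchanged and Z drops by 1 — a proton has become a neutron (β⁺ emission or electron capture).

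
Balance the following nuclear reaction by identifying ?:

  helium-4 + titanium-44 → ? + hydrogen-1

Conserve mass number: 4 + 44 = A + 1, so A = 47.
Conserve atomic number: 2 + 22 = Z + 1, so Z = 23.
Z = 23 is vanadium, so the species is vanadium-47.

V-47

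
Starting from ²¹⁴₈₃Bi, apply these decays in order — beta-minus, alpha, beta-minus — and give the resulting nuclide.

Bi-210

Start: (A, Z) = (214, 83).
After β⁻: (214, 84).
After α: (210, 82).
After β⁻: (210, 83).
Z = 83 is bismuth.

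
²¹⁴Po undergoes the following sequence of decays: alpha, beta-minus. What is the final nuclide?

Bi-210

Start: (A, Z) = (214, 84).
After α: (210, 82).
After β⁻: (210, 83).
Z = 83 is bismuth.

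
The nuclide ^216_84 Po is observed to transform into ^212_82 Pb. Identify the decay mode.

alpha decay

ΔA = 212 − 216 = -4; ΔZ = 82 − 84 = -2.
A drops by 4 and Z drops by 2 — the signature of alpha emission.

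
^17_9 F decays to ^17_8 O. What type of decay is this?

beta-plus decay or electron capture

ΔA = 17 − 17 = 0; ΔZ = 8 − 9 = -1.
A is unchanged and Z drops by 1 — a proton has become a neutron (β⁺ emission or electron capture).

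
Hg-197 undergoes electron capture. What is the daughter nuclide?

Au-197

Electron capture: mass number changes by +0, atomic number by -1.
A: 197 = 197; Z: 80 − 1 = 79.
Z = 79 is gold, so the daughter is Au-197.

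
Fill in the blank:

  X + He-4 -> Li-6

deuteron

Conserve mass number: A + 4 = 6, so A = 2.
Conserve atomic number: Z + 2 = 3, so Z = 1.
A = 2 and Z = 1 is H-2 — a deuteron.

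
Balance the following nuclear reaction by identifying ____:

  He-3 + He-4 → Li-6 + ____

Conserve mass number: 3 + 4 = 6 + A, so A = 1.
Conserve atomic number: 2 + 2 = 3 + Z, so Z = 1.
A = 1 and Z = 1 is H-1 — a proton.

proton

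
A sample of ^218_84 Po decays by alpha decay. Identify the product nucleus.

Pb-214

Alpha decay: mass number changes by -4, atomic number by -2.
A: 218 − 4 = 214; Z: 84 − 2 = 82.
Z = 82 is lead, so the daughter is ^214_82 Pb.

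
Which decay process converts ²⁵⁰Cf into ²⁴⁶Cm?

alpha decay

ΔA = 246 − 250 = -4; ΔZ = 96 − 98 = -2.
A drops by 4 and Z drops by 2 — the signature of alpha emission.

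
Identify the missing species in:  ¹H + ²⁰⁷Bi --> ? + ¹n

Conserve mass number: 1 + 207 = A + 1, so A = 207.
Conserve atomic number: 1 + 83 = Z + 0, so Z = 84.
Z = 84 is polonium, so the species is ²⁰⁷Po.

Po-207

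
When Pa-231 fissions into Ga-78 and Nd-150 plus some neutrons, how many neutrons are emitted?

Conserve mass number: 231 = 78 + 150 + k, so k = 231 − 228 = 3.
Check atomic number: 91 = 31 + 60 + 0 = 91. ✓

3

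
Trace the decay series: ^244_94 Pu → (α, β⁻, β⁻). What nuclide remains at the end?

Start: (A, Z) = (244, 94).
After α: (240, 92).
After β⁻: (240, 93).
After β⁻: (240, 94).
Z = 94 is plutonium.

Pu-240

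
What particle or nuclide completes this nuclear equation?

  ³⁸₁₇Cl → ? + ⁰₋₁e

Ar-38

Conserve mass number: 38 = A + 0, so A = 38.
Conserve atomic number: 17 = Z − 1, so Z = 18.
Z = 18 is argon, so the species is ³⁸₁₈Ar.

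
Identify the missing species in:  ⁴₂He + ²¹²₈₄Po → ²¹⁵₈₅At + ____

Conserve mass number: 4 + 212 = 215 + A, so A = 1.
Conserve atomic number: 2 + 84 = 85 + Z, so Z = 1.
A = 1 and Z = 1 is ¹₁H — a proton.

proton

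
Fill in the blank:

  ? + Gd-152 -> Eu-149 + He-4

Conserve mass number: A + 152 = 149 + 4, so A = 1.
Conserve atomic number: Z + 64 = 63 + 2, so Z = 1.
A = 1 and Z = 1 is H-1 — a proton.

proton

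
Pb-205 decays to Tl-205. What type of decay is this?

ΔA = 205 − 205 = 0; ΔZ = 81 − 82 = -1.
A is unchanged and Z drops by 1 — a proton has become a neutron (β⁺ emission or electron capture).

beta-plus decay or electron capture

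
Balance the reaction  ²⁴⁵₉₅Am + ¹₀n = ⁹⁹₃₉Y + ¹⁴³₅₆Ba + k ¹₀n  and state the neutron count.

4

Conserve mass number: 246 = 99 + 143 + k, so k = 246 − 242 = 4.
Check atomic number: 95 = 39 + 56 + 0 = 95. ✓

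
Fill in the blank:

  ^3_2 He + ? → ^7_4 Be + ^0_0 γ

Conserve mass number: 3 + A = 7 + 0, so A = 4.
Conserve atomic number: 2 + Z = 4 + 0, so Z = 2.
A = 4 and Z = 2 is ^4_2 He — an alpha particle.

alpha particle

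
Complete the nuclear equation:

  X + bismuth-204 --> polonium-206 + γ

Conserve mass number: A + 204 = 206 + 0, so A = 2.
Conserve atomic number: Z + 83 = 84 + 0, so Z = 1.
A = 2 and Z = 1 is hydrogen-2 — a deuteron.

deuteron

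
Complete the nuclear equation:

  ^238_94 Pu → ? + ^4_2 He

U-234

Conserve mass number: 238 = A + 4, so A = 234.
Conserve atomic number: 94 = Z + 2, so Z = 92.
Z = 92 is uranium, so the species is ^234_92 U.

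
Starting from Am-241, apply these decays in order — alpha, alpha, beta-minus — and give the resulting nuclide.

U-233

Start: (A, Z) = (241, 95).
After α: (237, 93).
After α: (233, 91).
After β⁻: (233, 92).
Z = 92 is uranium.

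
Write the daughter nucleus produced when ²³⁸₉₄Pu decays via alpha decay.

U-234

Alpha decay: mass number changes by -4, atomic number by -2.
A: 238 − 4 = 234; Z: 94 − 2 = 92.
Z = 92 is uranium, so the daughter is ²³⁴₉₂U.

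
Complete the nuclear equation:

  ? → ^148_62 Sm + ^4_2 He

Conserve mass number: A = 148 + 4, so A = 152.
Conserve atomic number: Z = 62 + 2, so Z = 64.
Z = 64 is gadolinium, so the species is ^152_64 Gd.

Gd-152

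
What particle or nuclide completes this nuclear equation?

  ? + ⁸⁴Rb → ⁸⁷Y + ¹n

Conserve mass number: A + 84 = 87 + 1, so A = 4.
Conserve atomic number: Z + 37 = 39 + 0, so Z = 2.
A = 4 and Z = 2 is ⁴He — an alpha particle.

alpha particle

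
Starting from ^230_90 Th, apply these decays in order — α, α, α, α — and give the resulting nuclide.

Pb-214

Start: (A, Z) = (230, 90).
After α: (226, 88).
After α: (222, 86).
After α: (218, 84).
After α: (214, 82).
Z = 82 is lead.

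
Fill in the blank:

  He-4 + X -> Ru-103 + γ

Conserve mass number: 4 + A = 103 + 0, so A = 99.
Conserve atomic number: 2 + Z = 44 + 0, so Z = 42.
Z = 42 is molybdenum, so the species is Mo-99.

Mo-99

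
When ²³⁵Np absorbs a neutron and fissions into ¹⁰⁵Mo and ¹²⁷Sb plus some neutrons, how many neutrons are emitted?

4

Conserve mass number: 236 = 105 + 127 + k, so k = 236 − 232 = 4.
Check atomic number: 93 = 42 + 51 + 0 = 93. ✓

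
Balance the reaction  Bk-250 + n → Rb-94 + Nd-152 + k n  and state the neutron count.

Conserve mass number: 251 = 94 + 152 + k, so k = 251 − 246 = 5.
Check atomic number: 97 = 37 + 60 + 0 = 97. ✓

5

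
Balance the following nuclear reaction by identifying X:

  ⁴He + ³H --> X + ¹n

Conserve mass number: 4 + 3 = A + 1, so A = 6.
Conserve atomic number: 2 + 1 = Z + 0, so Z = 3.
Z = 3 is lithium, so the species is ⁶Li.

Li-6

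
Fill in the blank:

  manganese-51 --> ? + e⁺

Cr-51

Conserve mass number: 51 = A + 0, so A = 51.
Conserve atomic number: 25 = Z + 1, so Z = 24.
Z = 24 is chromium, so the species is chromium-51.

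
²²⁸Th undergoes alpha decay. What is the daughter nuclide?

Alpha decay: mass number changes by -4, atomic number by -2.
A: 228 − 4 = 224; Z: 90 − 2 = 88.
Z = 88 is radium, so the daughter is ²²⁴Ra.

Ra-224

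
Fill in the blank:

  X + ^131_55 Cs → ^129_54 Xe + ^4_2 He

deuteron

Conserve mass number: A + 131 = 129 + 4, so A = 2.
Conserve atomic number: Z + 55 = 54 + 2, so Z = 1.
A = 2 and Z = 1 is ^2_1 H — a deuteron.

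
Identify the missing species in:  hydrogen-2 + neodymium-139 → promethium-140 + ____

Conserve mass number: 2 + 139 = 140 + A, so A = 1.
Conserve atomic number: 1 + 60 = 61 + Z, so Z = 0.
A = 1 and Z = 0 is neutron — a neutron.

neutron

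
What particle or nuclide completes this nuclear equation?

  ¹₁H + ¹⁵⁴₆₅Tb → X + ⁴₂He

Conserve mass number: 1 + 154 = A + 4, so A = 151.
Conserve atomic number: 1 + 65 = Z + 2, so Z = 64.
Z = 64 is gadolinium, so the species is ¹⁵¹₆₄Gd.

Gd-151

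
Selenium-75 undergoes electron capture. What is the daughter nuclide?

Electron capture: mass number changes by +0, atomic number by -1.
A: 75 = 75; Z: 34 − 1 = 33.
Z = 33 is arsenic, so the daughter is arsenic-75.

As-75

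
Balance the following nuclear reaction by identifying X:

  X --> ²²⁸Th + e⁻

Ac-228

Conserve mass number: A = 228 + 0, so A = 228.
Conserve atomic number: Z = 90 − 1, so Z = 89.
Z = 89 is actinium, so the species is ²²⁸Ac.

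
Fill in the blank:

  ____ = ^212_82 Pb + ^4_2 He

Conserve mass number: A = 212 + 4, so A = 216.
Conserve atomic number: Z = 82 + 2, so Z = 84.
Z = 84 is polonium, so the species is ^216_84 Po.

Po-216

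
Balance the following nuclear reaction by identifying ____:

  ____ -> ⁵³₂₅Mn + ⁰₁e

Conserve mass number: A = 53 + 0, so A = 53.
Conserve atomic number: Z = 25 + 1, so Z = 26.
Z = 26 is iron, so the species is ⁵³₂₆Fe.

Fe-53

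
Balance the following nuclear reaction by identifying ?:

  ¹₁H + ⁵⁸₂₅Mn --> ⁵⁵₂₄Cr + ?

alpha particle

Conserve mass number: 1 + 58 = 55 + A, so A = 4.
Conserve atomic number: 1 + 25 = 24 + Z, so Z = 2.
A = 4 and Z = 2 is ⁴₂He — an alpha particle.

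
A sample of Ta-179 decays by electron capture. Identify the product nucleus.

Hf-179

Electron capture: mass number changes by +0, atomic number by -1.
A: 179 = 179; Z: 73 − 1 = 72.
Z = 72 is hafnium, so the daughter is Hf-179.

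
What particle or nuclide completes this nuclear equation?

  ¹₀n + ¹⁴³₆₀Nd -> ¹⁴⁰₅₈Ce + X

alpha particle

Conserve mass number: 1 + 143 = 140 + A, so A = 4.
Conserve atomic number: 0 + 60 = 58 + Z, so Z = 2.
A = 4 and Z = 2 is ⁴₂He — an alpha particle.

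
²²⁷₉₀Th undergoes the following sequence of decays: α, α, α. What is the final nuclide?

Start: (A, Z) = (227, 90).
After α: (223, 88).
After α: (219, 86).
After α: (215, 84).
Z = 84 is polonium.

Po-215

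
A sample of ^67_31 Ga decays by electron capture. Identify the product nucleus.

Zn-67

Electron capture: mass number changes by +0, atomic number by -1.
A: 67 = 67; Z: 31 − 1 = 30.
Z = 30 is zinc, so the daughter is ^67_30 Zn.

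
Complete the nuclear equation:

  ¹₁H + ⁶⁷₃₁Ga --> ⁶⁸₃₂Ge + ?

Conserve mass number: 1 + 67 = 68 + A, so A = 0.
Conserve atomic number: 1 + 31 = 32 + Z, so Z = 0.
A = 0 and Z = 0 is ⁰₀γ — a gamma ray.

gamma ray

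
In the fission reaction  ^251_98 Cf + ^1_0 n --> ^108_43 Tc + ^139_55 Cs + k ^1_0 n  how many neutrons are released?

5

Conserve mass number: 252 = 108 + 139 + k, so k = 252 − 247 = 5.
Check atomic number: 98 = 43 + 55 + 0 = 98. ✓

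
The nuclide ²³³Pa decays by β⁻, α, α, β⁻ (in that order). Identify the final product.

Start: (A, Z) = (233, 91).
After β⁻: (233, 92).
After α: (229, 90).
After α: (225, 88).
After β⁻: (225, 89).
Z = 89 is actinium.

Ac-225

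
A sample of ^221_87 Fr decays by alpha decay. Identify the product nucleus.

Alpha decay: mass number changes by -4, atomic number by -2.
A: 221 − 4 = 217; Z: 87 − 2 = 85.
Z = 85 is astatine, so the daughter is ^217_85 At.

At-217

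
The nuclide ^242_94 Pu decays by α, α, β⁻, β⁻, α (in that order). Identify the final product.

Th-230

Start: (A, Z) = (242, 94).
After α: (238, 92).
After α: (234, 90).
After β⁻: (234, 91).
After β⁻: (234, 92).
After α: (230, 90).
Z = 90 is thorium.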